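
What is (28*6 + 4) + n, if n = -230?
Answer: -58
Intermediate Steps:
(28*6 + 4) + n = (28*6 + 4) - 230 = (168 + 4) - 230 = 172 - 230 = -58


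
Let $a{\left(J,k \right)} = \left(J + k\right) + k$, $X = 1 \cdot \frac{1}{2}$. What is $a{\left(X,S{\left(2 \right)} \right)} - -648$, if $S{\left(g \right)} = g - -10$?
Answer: $\frac{1345}{2} \approx 672.5$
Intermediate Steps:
$S{\left(g \right)} = 10 + g$ ($S{\left(g \right)} = g + 10 = 10 + g$)
$X = \frac{1}{2}$ ($X = 1 \cdot \frac{1}{2} = \frac{1}{2} \approx 0.5$)
$a{\left(J,k \right)} = J + 2 k$
$a{\left(X,S{\left(2 \right)} \right)} - -648 = \left(\frac{1}{2} + 2 \left(10 + 2\right)\right) - -648 = \left(\frac{1}{2} + 2 \cdot 12\right) + 648 = \left(\frac{1}{2} + 24\right) + 648 = \frac{49}{2} + 648 = \frac{1345}{2}$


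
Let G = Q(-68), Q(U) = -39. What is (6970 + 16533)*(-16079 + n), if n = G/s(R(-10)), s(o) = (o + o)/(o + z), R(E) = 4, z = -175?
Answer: -2866496389/8 ≈ -3.5831e+8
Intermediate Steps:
s(o) = 2*o/(-175 + o) (s(o) = (o + o)/(o - 175) = (2*o)/(-175 + o) = 2*o/(-175 + o))
G = -39
n = 6669/8 (n = -39/(2*4/(-175 + 4)) = -39/(2*4/(-171)) = -39/(2*4*(-1/171)) = -39/(-8/171) = -39*(-171/8) = 6669/8 ≈ 833.63)
(6970 + 16533)*(-16079 + n) = (6970 + 16533)*(-16079 + 6669/8) = 23503*(-121963/8) = -2866496389/8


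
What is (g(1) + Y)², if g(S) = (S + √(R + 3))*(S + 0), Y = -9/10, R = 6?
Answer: 961/100 ≈ 9.6100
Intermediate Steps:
Y = -9/10 (Y = -9*⅒ = -9/10 ≈ -0.90000)
g(S) = S*(3 + S) (g(S) = (S + √(6 + 3))*(S + 0) = (S + √9)*S = (S + 3)*S = (3 + S)*S = S*(3 + S))
(g(1) + Y)² = (1*(3 + 1) - 9/10)² = (1*4 - 9/10)² = (4 - 9/10)² = (31/10)² = 961/100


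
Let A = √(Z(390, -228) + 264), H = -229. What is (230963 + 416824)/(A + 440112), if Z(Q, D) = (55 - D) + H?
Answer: 896537208/609115007 - 215929*√318/64566190742 ≈ 1.4718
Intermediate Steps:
Z(Q, D) = -174 - D (Z(Q, D) = (55 - D) - 229 = -174 - D)
A = √318 (A = √((-174 - 1*(-228)) + 264) = √((-174 + 228) + 264) = √(54 + 264) = √318 ≈ 17.833)
(230963 + 416824)/(A + 440112) = (230963 + 416824)/(√318 + 440112) = 647787/(440112 + √318)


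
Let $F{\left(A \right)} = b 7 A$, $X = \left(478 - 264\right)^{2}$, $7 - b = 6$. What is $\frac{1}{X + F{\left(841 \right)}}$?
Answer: $\frac{1}{51683} \approx 1.9349 \cdot 10^{-5}$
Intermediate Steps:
$b = 1$ ($b = 7 - 6 = 1$)
$X = 45796$ ($X = 214^{2} = 45796$)
$F{\left(A \right)} = 7 A$ ($F{\left(A \right)} = 1 \cdot 7 A = 7 A$)
$\frac{1}{X + F{\left(841 \right)}} = \frac{1}{45796 + 7 \cdot 841} = \frac{1}{45796 + 5887} = \frac{1}{51683}$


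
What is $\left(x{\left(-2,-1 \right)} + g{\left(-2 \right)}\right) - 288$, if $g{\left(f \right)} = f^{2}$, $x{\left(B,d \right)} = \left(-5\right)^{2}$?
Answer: $-259$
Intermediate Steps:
$x{\left(B,d \right)} = 25$
$\left(x{\left(-2,-1 \right)} + g{\left(-2 \right)}\right) - 288 = \left(25 + \left(-2\right)^{2}\right) - 288 = \left(25 + 4\right) - 288 = 29 - 288 = -259$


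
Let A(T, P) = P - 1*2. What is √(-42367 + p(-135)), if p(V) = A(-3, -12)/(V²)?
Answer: I*√772138589/135 ≈ 205.83*I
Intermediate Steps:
A(T, P) = -2 + P (A(T, P) = P - 2 = -2 + P)
p(V) = -14/V² (p(V) = (-2 - 12)/(V²) = -14/V²)
√(-42367 + p(-135)) = √(-42367 - 14/(-135)²) = √(-42367 - 14*1/18225) = √(-42367 - 14/18225) = √(-772138589/18225) = I*√772138589/135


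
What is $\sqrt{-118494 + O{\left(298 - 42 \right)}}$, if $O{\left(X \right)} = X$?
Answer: $i \sqrt{118238} \approx 343.86 i$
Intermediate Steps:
$\sqrt{-118494 + O{\left(298 - 42 \right)}} = \sqrt{-118494 + \left(298 - 42\right)} = \sqrt{-118494 + 256} = \sqrt{-118238} = i \sqrt{118238}$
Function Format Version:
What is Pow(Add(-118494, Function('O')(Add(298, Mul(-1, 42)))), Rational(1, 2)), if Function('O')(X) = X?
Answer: Mul(I, Pow(118238, Rational(1, 2))) ≈ Mul(343.86, I)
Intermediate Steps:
Pow(Add(-118494, Function('O')(Add(298, Mul(-1, 42)))), Rational(1, 2)) = Pow(Add(-118494, Add(298, Mul(-1, 42))), Rational(1, 2)) = Pow(Add(-118494, Add(298, -42)), Rational(1, 2)) = Pow(Add(-118494, 256), Rational(1, 2)) = Pow(-118238, Rational(1, 2)) = Mul(I, Pow(118238, Rational(1, 2)))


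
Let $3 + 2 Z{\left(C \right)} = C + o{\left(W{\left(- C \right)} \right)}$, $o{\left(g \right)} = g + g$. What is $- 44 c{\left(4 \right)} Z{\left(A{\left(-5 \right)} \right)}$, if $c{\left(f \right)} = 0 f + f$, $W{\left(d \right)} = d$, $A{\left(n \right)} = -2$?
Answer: $88$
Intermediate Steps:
$o{\left(g \right)} = 2 g$
$Z{\left(C \right)} = - \frac{3}{2} - \frac{C}{2}$ ($Z{\left(C \right)} = - \frac{3}{2} + \frac{C + 2 \left(- C\right)}{2} = - \frac{3}{2} + \frac{C - 2 C}{2} = - \frac{3}{2} + \frac{\left(-1\right) C}{2} = - \frac{3}{2} - \frac{C}{2}$)
$c{\left(f \right)} = f$ ($c{\left(f \right)} = 0 + f = f$)
$- 44 c{\left(4 \right)} Z{\left(A{\left(-5 \right)} \right)} = \left(-44\right) 4 \left(- \frac{3}{2} - -1\right) = - 176 \left(- \frac{3}{2} + 1\right) = \left(-176\right) \left(- \frac{1}{2}\right) = 88$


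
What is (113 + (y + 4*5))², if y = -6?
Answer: 16129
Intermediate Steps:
(113 + (y + 4*5))² = (113 + (-6 + 4*5))² = (113 + (-6 + 20))² = (113 + 14)² = 127² = 16129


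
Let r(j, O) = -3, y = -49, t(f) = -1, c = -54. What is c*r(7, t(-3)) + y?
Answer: 113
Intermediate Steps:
c*r(7, t(-3)) + y = -54*(-3) - 49 = 162 - 49 = 113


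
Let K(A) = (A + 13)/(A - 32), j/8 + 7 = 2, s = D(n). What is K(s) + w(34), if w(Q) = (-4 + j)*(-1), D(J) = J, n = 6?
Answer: 1125/26 ≈ 43.269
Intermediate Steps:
s = 6
j = -40 (j = -56 + 8*2 = -56 + 16 = -40)
w(Q) = 44 (w(Q) = (-4 - 40)*(-1) = -44*(-1) = 44)
K(A) = (13 + A)/(-32 + A)
K(s) + w(34) = (13 + 6)/(-32 + 6) + 44 = 19/(-26) + 44 = -1/26*19 + 44 = -19/26 + 44 = 1125/26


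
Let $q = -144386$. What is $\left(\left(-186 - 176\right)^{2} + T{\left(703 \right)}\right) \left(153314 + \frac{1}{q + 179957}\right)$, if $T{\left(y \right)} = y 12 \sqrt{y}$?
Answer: $\frac{714652686065980}{35571} + \frac{15335332813540 \sqrt{703}}{11857} \approx 5.4383 \cdot 10^{10}$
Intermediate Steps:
$T{\left(y \right)} = 12 y^{\frac{3}{2}}$ ($T{\left(y \right)} = 12 y \sqrt{y} = 12 y^{\frac{3}{2}}$)
$\left(\left(-186 - 176\right)^{2} + T{\left(703 \right)}\right) \left(153314 + \frac{1}{q + 179957}\right) = \left(\left(-186 - 176\right)^{2} + 12 \cdot 703^{\frac{3}{2}}\right) \left(153314 + \frac{1}{-144386 + 179957}\right) = \left(\left(-362\right)^{2} + 12 \cdot 703 \sqrt{703}\right) \left(153314 + \frac{1}{35571}\right) = \left(131044 + 8436 \sqrt{703}\right) \left(153314 + \frac{1}{35571}\right) = \left(131044 + 8436 \sqrt{703}\right) \frac{5453532295}{35571} = \frac{714652686065980}{35571} + \frac{15335332813540 \sqrt{703}}{11857}$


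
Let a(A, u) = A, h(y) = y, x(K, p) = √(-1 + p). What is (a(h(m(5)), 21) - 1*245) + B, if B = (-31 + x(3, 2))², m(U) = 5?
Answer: 660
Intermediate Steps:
B = 900 (B = (-31 + √(-1 + 2))² = (-31 + √1)² = (-31 + 1)² = (-30)² = 900)
(a(h(m(5)), 21) - 1*245) + B = (5 - 1*245) + 900 = (5 - 245) + 900 = -240 + 900 = 660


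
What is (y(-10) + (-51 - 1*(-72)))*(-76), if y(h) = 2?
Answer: -1748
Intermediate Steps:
(y(-10) + (-51 - 1*(-72)))*(-76) = (2 + (-51 - 1*(-72)))*(-76) = (2 + (-51 + 72))*(-76) = (2 + 21)*(-76) = 23*(-76) = -1748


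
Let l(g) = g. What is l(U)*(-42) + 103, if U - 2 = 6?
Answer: -233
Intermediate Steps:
U = 8 (U = 2 + 6 = 8)
l(U)*(-42) + 103 = 8*(-42) + 103 = -336 + 103 = -233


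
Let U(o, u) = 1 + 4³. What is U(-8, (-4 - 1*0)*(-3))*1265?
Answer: 82225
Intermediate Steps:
U(o, u) = 65 (U(o, u) = 1 + 64 = 65)
U(-8, (-4 - 1*0)*(-3))*1265 = 65*1265 = 82225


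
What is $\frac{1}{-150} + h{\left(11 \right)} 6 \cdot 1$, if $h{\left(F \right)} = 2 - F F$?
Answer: $- \frac{107101}{150} \approx -714.01$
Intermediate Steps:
$h{\left(F \right)} = 2 - F^{2}$
$\frac{1}{-150} + h{\left(11 \right)} 6 \cdot 1 = \frac{1}{-150} + \left(2 - 11^{2}\right) 6 \cdot 1 = - \frac{1}{150} + \left(2 - 121\right) 6 = - \frac{1}{150} - 714 = - \frac{107101}{150}$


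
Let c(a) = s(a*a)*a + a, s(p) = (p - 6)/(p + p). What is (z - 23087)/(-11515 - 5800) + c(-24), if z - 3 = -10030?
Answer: -4704493/138520 ≈ -33.963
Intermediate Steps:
z = -10027 (z = 3 - 10030 = -10027)
s(p) = (-6 + p)/(2*p) (s(p) = (-6 + p)/((2*p)) = (-6 + p)*(1/(2*p)) = (-6 + p)/(2*p))
c(a) = a + (-6 + a**2)/(2*a) (c(a) = ((-6 + a*a)/(2*((a*a))))*a + a = ((-6 + a**2)/(2*(a**2)))*a + a = ((-6 + a**2)/(2*a**2))*a + a = (-6 + a**2)/(2*a) + a = a + (-6 + a**2)/(2*a))
(z - 23087)/(-11515 - 5800) + c(-24) = (-10027 - 23087)/(-11515 - 5800) + (-3/(-24) + (3/2)*(-24)) = -33114/(-17315) + (-3*(-1/24) - 36) = -33114*(-1/17315) + (1/8 - 36) = 33114/17315 - 287/8 = -4704493/138520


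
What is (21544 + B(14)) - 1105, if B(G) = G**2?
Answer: 20635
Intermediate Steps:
(21544 + B(14)) - 1105 = (21544 + 14**2) - 1105 = (21544 + 196) - 1105 = 21740 - 1105 = 20635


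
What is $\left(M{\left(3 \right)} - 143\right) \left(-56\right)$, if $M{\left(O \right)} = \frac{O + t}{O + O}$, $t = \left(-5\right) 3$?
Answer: $8120$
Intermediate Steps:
$t = -15$
$M{\left(O \right)} = \frac{-15 + O}{2 O}$ ($M{\left(O \right)} = \frac{O - 15}{O + O} = \frac{-15 + O}{2 O}$)
$\left(M{\left(3 \right)} - 143\right) \left(-56\right) = \left(\frac{-15 + 3}{2 \cdot 3} - 143\right) \left(-56\right) = \left(\frac{1}{2} \cdot \frac{1}{3} \left(-12\right) - 143\right) \left(-56\right) = \left(-2 - 143\right) \left(-56\right) = \left(-145\right) \left(-56\right) = 8120$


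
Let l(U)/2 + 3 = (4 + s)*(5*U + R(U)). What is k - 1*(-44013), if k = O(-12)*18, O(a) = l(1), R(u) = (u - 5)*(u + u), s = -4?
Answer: 43905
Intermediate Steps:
R(u) = 2*u*(-5 + u) (R(u) = (-5 + u)*(2*u) = 2*u*(-5 + u))
l(U) = -6 (l(U) = -6 + 2*((4 - 4)*(5*U + 2*U*(-5 + U))) = -6 + 2*(0*(5*U + 2*U*(-5 + U))) = -6 + 2*0 = -6 + 0 = -6)
O(a) = -6
k = -108 (k = -6*18 = -108)
k - 1*(-44013) = -108 - 1*(-44013) = -108 + 44013 = 43905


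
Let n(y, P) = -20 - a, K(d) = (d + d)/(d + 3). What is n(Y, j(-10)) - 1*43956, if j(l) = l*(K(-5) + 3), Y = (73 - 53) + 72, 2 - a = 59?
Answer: -43919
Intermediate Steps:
a = -57 (a = 2 - 1*59 = 2 - 59 = -57)
Y = 92 (Y = 20 + 72 = 92)
K(d) = 2*d/(3 + d) (K(d) = (2*d)/(3 + d) = 2*d/(3 + d))
j(l) = 8*l (j(l) = l*(2*(-5)/(3 - 5) + 3) = l*(2*(-5)/(-2) + 3) = l*(2*(-5)*(-½) + 3) = l*(5 + 3) = l*8 = 8*l)
n(y, P) = 37 (n(y, P) = -20 - 1*(-57) = -20 + 57 = 37)
n(Y, j(-10)) - 1*43956 = 37 - 1*43956 = 37 - 43956 = -43919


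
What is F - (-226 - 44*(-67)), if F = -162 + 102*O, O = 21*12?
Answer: 22820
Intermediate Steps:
O = 252
F = 25542 (F = -162 + 102*252 = -162 + 25704 = 25542)
F - (-226 - 44*(-67)) = 25542 - (-226 - 44*(-67)) = 25542 - (-226 + 2948) = 25542 - 1*2722 = 25542 - 2722 = 22820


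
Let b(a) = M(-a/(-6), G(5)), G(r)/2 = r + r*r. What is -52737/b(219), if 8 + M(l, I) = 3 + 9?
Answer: -52737/4 ≈ -13184.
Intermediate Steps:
G(r) = 2*r + 2*r² (G(r) = 2*(r + r*r) = 2*(r + r²) = 2*r + 2*r²)
M(l, I) = 4 (M(l, I) = -8 + (3 + 9) = -8 + 12 = 4)
b(a) = 4
-52737/b(219) = -52737/4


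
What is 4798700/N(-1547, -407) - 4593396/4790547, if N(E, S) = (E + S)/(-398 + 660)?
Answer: -1003828203731264/1560121473 ≈ -6.4343e+5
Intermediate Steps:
N(E, S) = E/262 + S/262 (N(E, S) = (E + S)/262 = (E + S)*(1/262) = E/262 + S/262)
4798700/N(-1547, -407) - 4593396/4790547 = 4798700/((1/262)*(-1547) + (1/262)*(-407)) - 4593396/4790547 = 4798700/(-1547/262 - 407/262) - 4593396*1/4790547 = 4798700/(-977/131) - 1531132/1596849 = 4798700*(-131/977) - 1531132/1596849 = -628629700/977 - 1531132/1596849 = -1003828203731264/1560121473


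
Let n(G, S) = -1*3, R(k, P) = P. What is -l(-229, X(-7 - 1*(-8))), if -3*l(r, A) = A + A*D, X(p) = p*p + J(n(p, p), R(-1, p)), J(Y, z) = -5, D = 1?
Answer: -8/3 ≈ -2.6667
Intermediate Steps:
n(G, S) = -3
X(p) = -5 + p² (X(p) = p*p - 5 = p² - 5 = -5 + p²)
l(r, A) = -2*A/3 (l(r, A) = -(A + A*1)/3 = -(A + A)/3 = -2*A/3)
-l(-229, X(-7 - 1*(-8))) = -(-2)*(-5 + (-7 - 1*(-8))²)/3 = -(-2)*(-5 + (-7 + 8)²)/3 = -(-2)*(-5 + 1²)/3 = -(-2)*(-5 + 1)/3 = -(-2)*(-4)/3 = -1*8/3 = -8/3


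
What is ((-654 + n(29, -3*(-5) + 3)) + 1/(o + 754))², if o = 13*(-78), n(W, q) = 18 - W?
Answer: 29894755801/67600 ≈ 4.4223e+5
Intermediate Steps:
o = -1014
((-654 + n(29, -3*(-5) + 3)) + 1/(o + 754))² = ((-654 + (18 - 1*29)) + 1/(-1014 + 754))² = ((-654 + (18 - 29)) + 1/(-260))² = ((-654 - 11) - 1/260)² = (-665 - 1/260)² = (-172901/260)² = 29894755801/67600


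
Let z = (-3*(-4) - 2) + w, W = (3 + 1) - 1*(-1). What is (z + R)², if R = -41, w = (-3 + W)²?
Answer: 729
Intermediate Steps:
W = 5 (W = 4 + 1 = 5)
w = 4 (w = (-3 + 5)² = 2² = 4)
z = 14 (z = (-3*(-4) - 2) + 4 = (12 - 2) + 4 = 10 + 4 = 14)
(z + R)² = (14 - 41)² = (-27)² = 729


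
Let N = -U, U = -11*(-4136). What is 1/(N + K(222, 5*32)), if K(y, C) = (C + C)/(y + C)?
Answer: -191/8689576 ≈ -2.1980e-5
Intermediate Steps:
U = 45496
K(y, C) = 2*C/(C + y) (K(y, C) = (2*C)/(C + y) = 2*C/(C + y))
N = -45496 (N = -1*45496 = -45496)
1/(N + K(222, 5*32)) = 1/(-45496 + 2*(5*32)/(5*32 + 222)) = 1/(-45496 + 2*160/(160 + 222)) = 1/(-45496 + 2*160/382) = 1/(-45496 + 2*160*(1/382)) = 1/(-45496 + 160/191) = 1/(-8689576/191) = -191/8689576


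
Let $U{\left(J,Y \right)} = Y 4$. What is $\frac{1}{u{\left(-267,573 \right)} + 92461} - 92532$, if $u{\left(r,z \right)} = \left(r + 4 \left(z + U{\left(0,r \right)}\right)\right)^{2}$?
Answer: $- \frac{475750502039}{5141470} \approx -92532.0$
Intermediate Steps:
$U{\left(J,Y \right)} = 4 Y$
$u{\left(r,z \right)} = \left(4 z + 17 r\right)^{2}$ ($u{\left(r,z \right)} = \left(r + 4 \left(z + 4 r\right)\right)^{2} = \left(r + \left(4 z + 16 r\right)\right)^{2} = \left(4 z + 17 r\right)^{2}$)
$\frac{1}{u{\left(-267,573 \right)} + 92461} - 92532 = \frac{1}{\left(4 \cdot 573 + 17 \left(-267\right)\right)^{2} + 92461} - 92532 = \frac{1}{\left(2292 - 4539\right)^{2} + 92461} - 92532 = \frac{1}{\left(-2247\right)^{2} + 92461} - 92532 = \frac{1}{5049009 + 92461} - 92532 = \frac{1}{5141470} - 92532 = - \frac{475750502039}{5141470}$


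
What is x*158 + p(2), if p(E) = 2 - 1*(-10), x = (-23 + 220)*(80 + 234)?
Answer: 9773576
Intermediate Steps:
x = 61858 (x = 197*314 = 61858)
p(E) = 12 (p(E) = 2 + 10 = 12)
x*158 + p(2) = 61858*158 + 12 = 9773564 + 12 = 9773576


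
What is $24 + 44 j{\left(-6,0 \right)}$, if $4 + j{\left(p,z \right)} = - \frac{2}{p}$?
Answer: $- \frac{412}{3} \approx -137.33$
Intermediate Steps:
$j{\left(p,z \right)} = -4 - \frac{2}{p}$
$24 + 44 j{\left(-6,0 \right)} = 24 + 44 \left(-4 - \frac{2}{-6}\right) = 24 + 44 \left(-4 - - \frac{1}{3}\right) = 24 + 44 \left(-4 + \frac{1}{3}\right) = 24 + 44 \left(- \frac{11}{3}\right) = 24 - \frac{484}{3} = - \frac{412}{3}$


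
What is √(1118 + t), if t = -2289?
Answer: I*√1171 ≈ 34.22*I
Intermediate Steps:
√(1118 + t) = √(1118 - 2289) = √(-1171) = I*√1171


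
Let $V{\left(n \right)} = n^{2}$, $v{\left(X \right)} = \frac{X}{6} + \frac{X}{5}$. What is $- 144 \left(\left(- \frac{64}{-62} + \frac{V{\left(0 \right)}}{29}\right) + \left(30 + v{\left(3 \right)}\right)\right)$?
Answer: $- \frac{717192}{155} \approx -4627.0$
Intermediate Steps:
$v{\left(X \right)} = \frac{11 X}{30}$ ($v{\left(X \right)} = X \frac{1}{6} + X \frac{1}{5} = \frac{X}{6} + \frac{X}{5} = \frac{11 X}{30}$)
$- 144 \left(\left(- \frac{64}{-62} + \frac{V{\left(0 \right)}}{29}\right) + \left(30 + v{\left(3 \right)}\right)\right) = - 144 \left(\left(- \frac{64}{-62} + \frac{0^{2}}{29}\right) + \left(30 + \frac{11}{30} \cdot 3\right)\right) = - 144 \left(\left(\left(-64\right) \left(- \frac{1}{62}\right) + 0 \cdot \frac{1}{29}\right) + \left(30 + \frac{11}{10}\right)\right) = - 144 \left(\left(\frac{32}{31} + 0\right) + \frac{311}{10}\right) = - 144 \left(\frac{32}{31} + \frac{311}{10}\right) = \left(-144\right) \frac{9961}{310} = - \frac{717192}{155}$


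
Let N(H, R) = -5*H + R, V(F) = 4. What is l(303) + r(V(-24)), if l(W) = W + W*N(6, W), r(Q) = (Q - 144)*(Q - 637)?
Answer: 171642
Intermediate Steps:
r(Q) = (-637 + Q)*(-144 + Q) (r(Q) = (-144 + Q)*(-637 + Q) = (-637 + Q)*(-144 + Q))
N(H, R) = R - 5*H
l(W) = W + W*(-30 + W) (l(W) = W + W*(W - 5*6) = W + W*(W - 30) = W + W*(-30 + W))
l(303) + r(V(-24)) = 303*(-29 + 303) + (91728 + 4² - 781*4) = 303*274 + (91728 + 16 - 3124) = 83022 + 88620 = 171642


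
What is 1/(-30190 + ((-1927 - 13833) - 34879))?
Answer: -1/80829 ≈ -1.2372e-5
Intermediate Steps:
1/(-30190 + ((-1927 - 13833) - 34879)) = 1/(-30190 + (-15760 - 34879)) = 1/(-30190 - 50639) = 1/(-80829) = -1/80829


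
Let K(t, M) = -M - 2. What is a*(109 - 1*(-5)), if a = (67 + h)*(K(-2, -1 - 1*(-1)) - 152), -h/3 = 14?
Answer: -438900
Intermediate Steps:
h = -42 (h = -3*14 = -42)
K(t, M) = -2 - M
a = -3850 (a = (67 - 42)*((-2 - (-1 - 1*(-1))) - 152) = 25*((-2 - (-1 + 1)) - 152) = 25*((-2 - 1*0) - 152) = 25*((-2 + 0) - 152) = 25*(-2 - 152) = 25*(-154) = -3850)
a*(109 - 1*(-5)) = -3850*(109 - 1*(-5)) = -3850*(109 + 5) = -3850*114 = -438900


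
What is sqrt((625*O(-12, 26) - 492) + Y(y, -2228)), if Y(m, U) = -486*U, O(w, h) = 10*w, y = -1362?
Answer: 18*sqrt(3109) ≈ 1003.7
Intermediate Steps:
sqrt((625*O(-12, 26) - 492) + Y(y, -2228)) = sqrt((625*(10*(-12)) - 492) - 486*(-2228)) = sqrt((625*(-120) - 492) + 1082808) = sqrt((-75000 - 492) + 1082808) = sqrt(-75492 + 1082808) = sqrt(1007316) = 18*sqrt(3109)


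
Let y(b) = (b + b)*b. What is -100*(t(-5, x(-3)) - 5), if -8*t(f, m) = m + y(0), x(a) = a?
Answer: 925/2 ≈ 462.50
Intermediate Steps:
y(b) = 2*b² (y(b) = (2*b)*b = 2*b²)
t(f, m) = -m/8 (t(f, m) = -(m + 2*0²)/8 = -(m + 2*0)/8 = -(m + 0)/8 = -m/8)
-100*(t(-5, x(-3)) - 5) = -100*(-⅛*(-3) - 5) = -100*(3/8 - 5) = -100*(-37/8) = 925/2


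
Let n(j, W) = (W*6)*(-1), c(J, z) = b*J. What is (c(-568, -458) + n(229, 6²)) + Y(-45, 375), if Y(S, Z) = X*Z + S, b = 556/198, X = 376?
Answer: 13775257/99 ≈ 1.3914e+5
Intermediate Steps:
b = 278/99 (b = 556*(1/198) = 278/99 ≈ 2.8081)
c(J, z) = 278*J/99
Y(S, Z) = S + 376*Z (Y(S, Z) = 376*Z + S = S + 376*Z)
n(j, W) = -6*W (n(j, W) = (6*W)*(-1) = -6*W)
(c(-568, -458) + n(229, 6²)) + Y(-45, 375) = ((278/99)*(-568) - 6*6²) + (-45 + 376*375) = (-157904/99 - 6*36) + (-45 + 141000) = (-157904/99 - 216) + 140955 = -179288/99 + 140955 = 13775257/99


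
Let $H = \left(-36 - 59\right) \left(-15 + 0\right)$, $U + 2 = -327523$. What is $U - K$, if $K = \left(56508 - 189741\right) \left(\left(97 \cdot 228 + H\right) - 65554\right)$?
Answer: $-5597845554$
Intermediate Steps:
$U = -327525$ ($U = -2 - 327523 = -327525$)
$H = 1425$ ($H = \left(-95\right) \left(-15\right) = 1425$)
$K = 5597518029$ ($K = \left(56508 - 189741\right) \left(\left(97 \cdot 228 + 1425\right) - 65554\right) = - 133233 \left(\left(22116 + 1425\right) - 65554\right) = - 133233 \left(23541 - 65554\right) = \left(-133233\right) \left(-42013\right) = 5597518029$)
$U - K = -327525 - 5597518029 = -5597845554$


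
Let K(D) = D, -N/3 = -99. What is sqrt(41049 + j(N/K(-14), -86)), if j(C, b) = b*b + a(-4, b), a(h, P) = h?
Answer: sqrt(48441) ≈ 220.09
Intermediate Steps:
N = 297 (N = -3*(-99) = 297)
j(C, b) = -4 + b**2 (j(C, b) = b*b - 4 = b**2 - 4 = -4 + b**2)
sqrt(41049 + j(N/K(-14), -86)) = sqrt(41049 + (-4 + (-86)**2)) = sqrt(41049 + (-4 + 7396)) = sqrt(41049 + 7392) = sqrt(48441)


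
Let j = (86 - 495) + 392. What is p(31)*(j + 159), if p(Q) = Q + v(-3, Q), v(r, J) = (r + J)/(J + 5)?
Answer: 40612/9 ≈ 4512.4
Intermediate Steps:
v(r, J) = (J + r)/(5 + J)
j = -17 (j = -409 + 392 = -17)
p(Q) = Q + (-3 + Q)/(5 + Q) (p(Q) = Q + (Q - 3)/(5 + Q) = Q + (-3 + Q)/(5 + Q))
p(31)*(j + 159) = ((-3 + 31 + 31*(5 + 31))/(5 + 31))*(-17 + 159) = ((-3 + 31 + 31*36)/36)*142 = ((-3 + 31 + 1116)/36)*142 = ((1/36)*1144)*142 = (286/9)*142 = 40612/9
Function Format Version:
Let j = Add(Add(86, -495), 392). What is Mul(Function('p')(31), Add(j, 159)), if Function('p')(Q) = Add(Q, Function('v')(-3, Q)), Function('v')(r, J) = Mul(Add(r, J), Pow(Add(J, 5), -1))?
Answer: Rational(40612, 9) ≈ 4512.4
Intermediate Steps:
Function('v')(r, J) = Mul(Pow(Add(5, J), -1), Add(J, r)) (Function('v')(r, J) = Mul(Add(J, r), Pow(Add(5, J), -1)) = Mul(Pow(Add(5, J), -1), Add(J, r)))
j = -17 (j = Add(-409, 392) = -17)
Function('p')(Q) = Add(Q, Mul(Pow(Add(5, Q), -1), Add(-3, Q))) (Function('p')(Q) = Add(Q, Mul(Pow(Add(5, Q), -1), Add(Q, -3))) = Add(Q, Mul(Pow(Add(5, Q), -1), Add(-3, Q))))
Mul(Function('p')(31), Add(j, 159)) = Mul(Mul(Pow(Add(5, 31), -1), Add(-3, 31, Mul(31, Add(5, 31)))), Add(-17, 159)) = Mul(Mul(Pow(36, -1), Add(-3, 31, Mul(31, 36))), 142) = Mul(Mul(Rational(1, 36), Add(-3, 31, 1116)), 142) = Mul(Mul(Rational(1, 36), 1144), 142) = Mul(Rational(286, 9), 142) = Rational(40612, 9)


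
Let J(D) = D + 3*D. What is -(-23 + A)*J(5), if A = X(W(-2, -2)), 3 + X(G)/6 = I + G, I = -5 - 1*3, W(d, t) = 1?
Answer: 1660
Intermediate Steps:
J(D) = 4*D
I = -8 (I = -5 - 3 = -8)
X(G) = -66 + 6*G (X(G) = -18 + 6*(-8 + G) = -18 + (-48 + 6*G) = -66 + 6*G)
A = -60 (A = -66 + 6*1 = -66 + 6 = -60)
-(-23 + A)*J(5) = -(-23 - 60)*4*5 = -(-83)*20 = -1*(-1660) = 1660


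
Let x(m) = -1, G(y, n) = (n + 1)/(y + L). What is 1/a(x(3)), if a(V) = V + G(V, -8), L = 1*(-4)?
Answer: 5/2 ≈ 2.5000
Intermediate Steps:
L = -4
G(y, n) = (1 + n)/(-4 + y) (G(y, n) = (n + 1)/(y - 4) = (1 + n)/(-4 + y))
a(V) = V - 7/(-4 + V) (a(V) = V + (1 - 8)/(-4 + V) = V - 7/(-4 + V))
1/a(x(3)) = 1/((-7 - (-4 - 1))/(-4 - 1)) = 1/((-7 - 1*(-5))/(-5)) = 1/(-(-7 + 5)/5) = 1/(-1/5*(-2)) = 1/(2/5) = 5/2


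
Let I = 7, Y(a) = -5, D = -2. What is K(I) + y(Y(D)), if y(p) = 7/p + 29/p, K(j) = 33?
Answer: 129/5 ≈ 25.800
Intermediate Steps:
y(p) = 36/p
K(I) + y(Y(D)) = 33 + 36/(-5) = 33 + 36*(-1/5) = 33 - 36/5 = 129/5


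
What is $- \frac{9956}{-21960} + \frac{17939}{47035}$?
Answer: $\frac{8622209}{10328886} \approx 0.83477$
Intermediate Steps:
$- \frac{9956}{-21960} + \frac{17939}{47035} = \left(-9956\right) \left(- \frac{1}{21960}\right) + 17939 \cdot \frac{1}{47035} = \frac{2489}{5490} + \frac{17939}{47035} = \frac{8622209}{10328886}$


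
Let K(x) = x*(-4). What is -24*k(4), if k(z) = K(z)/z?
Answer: 96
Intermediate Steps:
K(x) = -4*x
k(z) = -4 (k(z) = (-4*z)/z = -4)
-24*k(4) = -24*(-4) = 96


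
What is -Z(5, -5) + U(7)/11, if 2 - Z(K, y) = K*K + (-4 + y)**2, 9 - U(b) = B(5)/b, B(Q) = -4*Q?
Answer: 8091/77 ≈ 105.08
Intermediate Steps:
U(b) = 9 + 20/b (U(b) = 9 - (-4*5)/b = 9 - (-20)/b = 9 + 20/b)
Z(K, y) = 2 - K**2 - (-4 + y)**2 (Z(K, y) = 2 - (K*K + (-4 + y)**2) = 2 - (K**2 + (-4 + y)**2) = 2 + (-K**2 - (-4 + y)**2) = 2 - K**2 - (-4 + y)**2)
-Z(5, -5) + U(7)/11 = -(2 - 1*5**2 - (-4 - 5)**2) + (9 + 20/7)/11 = -(2 - 1*25 - 1*(-9)**2) + (9 + 20*(1/7))*(1/11) = -(2 - 25 - 1*81) + (9 + 20/7)*(1/11) = -(2 - 25 - 81) + (83/7)*(1/11) = -1*(-104) + 83/77 = 104 + 83/77 = 8091/77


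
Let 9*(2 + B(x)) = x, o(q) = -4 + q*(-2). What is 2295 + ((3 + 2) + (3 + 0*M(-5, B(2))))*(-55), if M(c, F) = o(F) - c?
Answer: 1855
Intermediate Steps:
o(q) = -4 - 2*q
B(x) = -2 + x/9
M(c, F) = -4 - c - 2*F (M(c, F) = (-4 - 2*F) - c = -4 - c - 2*F)
2295 + ((3 + 2) + (3 + 0*M(-5, B(2))))*(-55) = 2295 + ((3 + 2) + (3 + 0*(-4 - 1*(-5) - 2*(-2 + (⅑)*2))))*(-55) = 2295 + (5 + (3 + 0*(-4 + 5 - 2*(-2 + 2/9))))*(-55) = 2295 + (5 + (3 + 0*(-4 + 5 - 2*(-16/9))))*(-55) = 2295 + (5 + (3 + 0*(-4 + 5 + 32/9)))*(-55) = 2295 + (5 + (3 + 0*(41/9)))*(-55) = 2295 + (5 + (3 + 0))*(-55) = 2295 + (5 + 3)*(-55) = 2295 + 8*(-55) = 2295 - 440 = 1855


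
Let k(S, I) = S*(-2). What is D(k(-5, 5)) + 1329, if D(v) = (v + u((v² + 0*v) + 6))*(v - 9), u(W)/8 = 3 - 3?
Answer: 1339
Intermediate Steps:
k(S, I) = -2*S
u(W) = 0 (u(W) = 8*(3 - 3) = 8*0 = 0)
D(v) = v*(-9 + v) (D(v) = (v + 0)*(v - 9) = v*(-9 + v))
D(k(-5, 5)) + 1329 = (-2*(-5))*(-9 - 2*(-5)) + 1329 = 10*(-9 + 10) + 1329 = 10*1 + 1329 = 10 + 1329 = 1339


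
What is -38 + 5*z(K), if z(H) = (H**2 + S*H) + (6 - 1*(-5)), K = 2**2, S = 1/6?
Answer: 301/3 ≈ 100.33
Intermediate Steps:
S = 1/6 ≈ 0.16667
K = 4
z(H) = 11 + H**2 + H/6 (z(H) = (H**2 + H/6) + (6 - 1*(-5)) = (H**2 + H/6) + (6 + 5) = (H**2 + H/6) + 11 = 11 + H**2 + H/6)
-38 + 5*z(K) = -38 + 5*(11 + 4**2 + (1/6)*4) = -38 + 5*(11 + 16 + 2/3) = -38 + 5*(83/3) = -38 + 415/3 = 301/3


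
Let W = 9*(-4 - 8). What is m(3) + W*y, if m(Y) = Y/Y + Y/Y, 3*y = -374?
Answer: 13466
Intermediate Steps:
y = -374/3 (y = (⅓)*(-374) = -374/3 ≈ -124.67)
m(Y) = 2 (m(Y) = 1 + 1 = 2)
W = -108 (W = 9*(-12) = -108)
m(3) + W*y = 2 - 108*(-374/3) = 2 + 13464 = 13466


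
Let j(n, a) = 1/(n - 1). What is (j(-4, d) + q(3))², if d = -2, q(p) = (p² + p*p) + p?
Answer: 10816/25 ≈ 432.64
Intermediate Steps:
q(p) = p + 2*p² (q(p) = (p² + p²) + p = 2*p² + p = p + 2*p²)
j(n, a) = 1/(-1 + n)
(j(-4, d) + q(3))² = (1/(-1 - 4) + 3*(1 + 2*3))² = (1/(-5) + 3*(1 + 6))² = (-⅕ + 3*7)² = (-⅕ + 21)² = (104/5)² = 10816/25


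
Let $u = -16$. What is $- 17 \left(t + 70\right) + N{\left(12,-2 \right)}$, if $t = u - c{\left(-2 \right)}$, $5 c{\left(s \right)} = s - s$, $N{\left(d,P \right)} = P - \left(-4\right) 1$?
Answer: $-916$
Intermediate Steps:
$N{\left(d,P \right)} = 4 + P$ ($N{\left(d,P \right)} = P - -4 = P + 4 = 4 + P$)
$c{\left(s \right)} = 0$ ($c{\left(s \right)} = \frac{s - s}{5} = \frac{1}{5} \cdot 0 = 0$)
$t = -16$ ($t = -16 - 0 = -16 + 0 = -16$)
$- 17 \left(t + 70\right) + N{\left(12,-2 \right)} = - 17 \left(-16 + 70\right) + \left(4 - 2\right) = \left(-17\right) 54 + 2 = -918 + 2 = -916$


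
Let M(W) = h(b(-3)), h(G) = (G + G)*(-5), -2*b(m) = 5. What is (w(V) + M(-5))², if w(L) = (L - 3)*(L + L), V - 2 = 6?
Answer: 11025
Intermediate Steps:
b(m) = -5/2 (b(m) = -½*5 = -5/2)
V = 8 (V = 2 + 6 = 8)
h(G) = -10*G (h(G) = (2*G)*(-5) = -10*G)
M(W) = 25 (M(W) = -10*(-5/2) = 25)
w(L) = 2*L*(-3 + L) (w(L) = (-3 + L)*(2*L) = 2*L*(-3 + L))
(w(V) + M(-5))² = (2*8*(-3 + 8) + 25)² = (2*8*5 + 25)² = (80 + 25)² = 105² = 11025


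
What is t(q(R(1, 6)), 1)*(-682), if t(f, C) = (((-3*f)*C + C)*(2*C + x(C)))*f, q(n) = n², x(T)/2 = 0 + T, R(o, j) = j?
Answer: 10508256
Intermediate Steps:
x(T) = 2*T (x(T) = 2*(0 + T) = 2*T)
t(f, C) = 4*C*f*(C - 3*C*f) (t(f, C) = (((-3*f)*C + C)*(2*C + 2*C))*f = ((-3*C*f + C)*(4*C))*f = ((C - 3*C*f)*(4*C))*f = (4*C*(C - 3*C*f))*f = 4*C*f*(C - 3*C*f))
t(q(R(1, 6)), 1)*(-682) = (4*6²*1²*(1 - 3*6²))*(-682) = (4*36*1*(1 - 3*36))*(-682) = (4*36*1*(1 - 108))*(-682) = (4*36*1*(-107))*(-682) = -15408*(-682) = 10508256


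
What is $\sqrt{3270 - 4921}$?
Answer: $i \sqrt{1651} \approx 40.633 i$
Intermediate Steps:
$\sqrt{3270 - 4921} = \sqrt{-1651} = i \sqrt{1651}$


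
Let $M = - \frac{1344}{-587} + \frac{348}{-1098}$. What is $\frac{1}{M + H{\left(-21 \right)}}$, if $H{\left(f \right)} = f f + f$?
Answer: $\frac{107421}{45328726} \approx 0.0023698$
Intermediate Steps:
$H{\left(f \right)} = f + f^{2}$ ($H{\left(f \right)} = f^{2} + f = f + f^{2}$)
$M = \frac{211906}{107421}$ ($M = \left(-1344\right) \left(- \frac{1}{587}\right) + 348 \left(- \frac{1}{1098}\right) = \frac{1344}{587} - \frac{58}{183} = \frac{211906}{107421} \approx 1.9727$)
$\frac{1}{M + H{\left(-21 \right)}} = \frac{1}{\frac{211906}{107421} - 21 \left(1 - 21\right)} = \frac{1}{\frac{211906}{107421} - -420} = \frac{1}{\frac{211906}{107421} + 420} = \frac{1}{\frac{45328726}{107421}} = \frac{107421}{45328726}$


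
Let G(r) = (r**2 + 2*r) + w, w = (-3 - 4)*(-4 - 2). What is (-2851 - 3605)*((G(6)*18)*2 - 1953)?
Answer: -8308872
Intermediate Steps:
w = 42 (w = -7*(-6) = 42)
G(r) = 42 + r**2 + 2*r (G(r) = (r**2 + 2*r) + 42 = 42 + r**2 + 2*r)
(-2851 - 3605)*((G(6)*18)*2 - 1953) = (-2851 - 3605)*(((42 + 6**2 + 2*6)*18)*2 - 1953) = -6456*(((42 + 36 + 12)*18)*2 - 1953) = -6456*((90*18)*2 - 1953) = -6456*(1620*2 - 1953) = -6456*(3240 - 1953) = -6456*1287 = -8308872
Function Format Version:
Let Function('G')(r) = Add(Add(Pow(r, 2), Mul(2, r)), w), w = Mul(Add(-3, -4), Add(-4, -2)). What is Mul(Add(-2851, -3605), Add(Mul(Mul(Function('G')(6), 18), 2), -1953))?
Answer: -8308872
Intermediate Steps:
w = 42 (w = Mul(-7, -6) = 42)
Function('G')(r) = Add(42, Pow(r, 2), Mul(2, r)) (Function('G')(r) = Add(Add(Pow(r, 2), Mul(2, r)), 42) = Add(42, Pow(r, 2), Mul(2, r)))
Mul(Add(-2851, -3605), Add(Mul(Mul(Function('G')(6), 18), 2), -1953)) = Mul(Add(-2851, -3605), Add(Mul(Mul(Add(42, Pow(6, 2), Mul(2, 6)), 18), 2), -1953)) = Mul(-6456, Add(Mul(Mul(Add(42, 36, 12), 18), 2), -1953)) = Mul(-6456, Add(Mul(Mul(90, 18), 2), -1953)) = Mul(-6456, Add(Mul(1620, 2), -1953)) = Mul(-6456, Add(3240, -1953)) = Mul(-6456, 1287) = -8308872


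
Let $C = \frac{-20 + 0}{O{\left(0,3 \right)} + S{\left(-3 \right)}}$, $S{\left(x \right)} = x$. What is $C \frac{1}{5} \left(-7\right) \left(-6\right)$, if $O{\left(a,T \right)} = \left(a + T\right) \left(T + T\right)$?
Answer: $- \frac{56}{5} \approx -11.2$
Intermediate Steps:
$O{\left(a,T \right)} = 2 T \left(T + a\right)$ ($O{\left(a,T \right)} = \left(T + a\right) 2 T = 2 T \left(T + a\right)$)
$C = - \frac{4}{3}$ ($C = \frac{-20 + 0}{2 \cdot 3 \left(3 + 0\right) - 3} = - \frac{20}{2 \cdot 3 \cdot 3 - 3} = - \frac{20}{18 - 3} = - \frac{20}{15} = \left(-20\right) \frac{1}{15} = - \frac{4}{3} \approx -1.3333$)
$C \frac{1}{5} \left(-7\right) \left(-6\right) = - \frac{4 \cdot \frac{1}{5} \left(-7\right) \left(-6\right)}{3} = - \frac{4 \left(\left(- \frac{7}{5}\right) \left(-6\right)\right)}{3} = \left(- \frac{4}{3}\right) \frac{42}{5} = - \frac{56}{5}$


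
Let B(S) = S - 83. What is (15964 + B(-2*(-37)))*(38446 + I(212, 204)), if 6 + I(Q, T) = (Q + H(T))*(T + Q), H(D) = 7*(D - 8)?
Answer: 11126761720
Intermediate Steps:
H(D) = -56 + 7*D (H(D) = 7*(-8 + D) = -56 + 7*D)
I(Q, T) = -6 + (Q + T)*(-56 + Q + 7*T) (I(Q, T) = -6 + (Q + (-56 + 7*T))*(T + Q) = -6 + (-56 + Q + 7*T)*(Q + T) = -6 + (Q + T)*(-56 + Q + 7*T))
B(S) = -83 + S
(15964 + B(-2*(-37)))*(38446 + I(212, 204)) = (15964 + (-83 - 2*(-37)))*(38446 + (-6 + 212**2 + 212*204 + 7*212*(-8 + 204) + 7*204*(-8 + 204))) = (15964 + (-83 + 74))*(38446 + (-6 + 44944 + 43248 + 7*212*196 + 7*204*196)) = (15964 - 9)*(38446 + (-6 + 44944 + 43248 + 290864 + 279888)) = 15955*(38446 + 658938) = 15955*697384 = 11126761720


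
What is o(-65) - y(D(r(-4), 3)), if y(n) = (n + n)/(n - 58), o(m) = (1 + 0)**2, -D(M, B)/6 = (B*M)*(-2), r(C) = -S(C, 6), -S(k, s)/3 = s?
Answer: -353/295 ≈ -1.1966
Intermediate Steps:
S(k, s) = -3*s
r(C) = 18 (r(C) = -(-3)*6 = -1*(-18) = 18)
D(M, B) = 12*B*M (D(M, B) = -6*B*M*(-2) = -(-12)*B*M = 12*B*M)
o(m) = 1 (o(m) = 1**2 = 1)
y(n) = 2*n/(-58 + n) (y(n) = (2*n)/(-58 + n) = 2*n/(-58 + n))
o(-65) - y(D(r(-4), 3)) = 1 - 2*12*3*18/(-58 + 12*3*18) = 1 - 2*648/(-58 + 648) = 1 - 2*648/590 = 1 - 1*648/295 = 1 - 648/295 = -353/295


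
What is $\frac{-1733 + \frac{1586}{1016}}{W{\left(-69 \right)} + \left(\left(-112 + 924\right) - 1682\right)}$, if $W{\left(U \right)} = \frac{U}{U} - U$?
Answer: $\frac{879571}{406400} \approx 2.1643$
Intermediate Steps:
$W{\left(U \right)} = 1 - U$
$\frac{-1733 + \frac{1586}{1016}}{W{\left(-69 \right)} + \left(\left(-112 + 924\right) - 1682\right)} = \frac{-1733 + \frac{1586}{1016}}{\left(1 - -69\right) + \left(\left(-112 + 924\right) - 1682\right)} = \frac{-1733 + 1586 \cdot \frac{1}{1016}}{\left(1 + 69\right) + \left(812 - 1682\right)} = \frac{-1733 + \frac{793}{508}}{70 - 870} = - \frac{879571}{508 \left(-800\right)} = \left(- \frac{879571}{508}\right) \left(- \frac{1}{800}\right) = \frac{879571}{406400}$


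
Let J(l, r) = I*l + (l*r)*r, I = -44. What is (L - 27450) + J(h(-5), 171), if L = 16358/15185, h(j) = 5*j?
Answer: -11500723017/15185 ≈ -7.5737e+5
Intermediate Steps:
L = 16358/15185 (L = 16358*(1/15185) = 16358/15185 ≈ 1.0772)
J(l, r) = -44*l + l*r**2 (J(l, r) = -44*l + (l*r)*r = -44*l + l*r**2)
(L - 27450) + J(h(-5), 171) = (16358/15185 - 27450) + (5*(-5))*(-44 + 171**2) = -416811892/15185 - 25*(-44 + 29241) = -416811892/15185 - 25*29197 = -416811892/15185 - 729925 = -11500723017/15185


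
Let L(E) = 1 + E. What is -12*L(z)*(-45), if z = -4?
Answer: -1620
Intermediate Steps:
-12*L(z)*(-45) = -12*(1 - 4)*(-45) = -12*(-3)*(-45) = 36*(-45) = -1620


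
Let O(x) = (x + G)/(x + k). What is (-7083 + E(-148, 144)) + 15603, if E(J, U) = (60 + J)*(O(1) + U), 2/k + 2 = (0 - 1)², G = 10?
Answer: -3184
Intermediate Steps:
k = -2 (k = 2/(-2 + (0 - 1)²) = 2/(-2 + (-1)²) = 2/(-2 + 1) = 2/(-1) = 2*(-1) = -2)
O(x) = (10 + x)/(-2 + x) (O(x) = (x + 10)/(x - 2) = (10 + x)/(-2 + x))
E(J, U) = (-11 + U)*(60 + J) (E(J, U) = (60 + J)*((10 + 1)/(-2 + 1) + U) = (60 + J)*(11/(-1) + U) = (60 + J)*(-1*11 + U) = (60 + J)*(-11 + U) = (-11 + U)*(60 + J))
(-7083 + E(-148, 144)) + 15603 = (-7083 + (-660 - 11*(-148) + 60*144 - 148*144)) + 15603 = (-7083 + (-660 + 1628 + 8640 - 21312)) + 15603 = (-7083 - 11704) + 15603 = -18787 + 15603 = -3184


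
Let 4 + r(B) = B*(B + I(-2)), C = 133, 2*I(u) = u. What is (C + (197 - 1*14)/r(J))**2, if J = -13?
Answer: 569156449/31684 ≈ 17964.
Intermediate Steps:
I(u) = u/2
r(B) = -4 + B*(-1 + B) (r(B) = -4 + B*(B + (1/2)*(-2)) = -4 + B*(B - 1) = -4 + B*(-1 + B))
(C + (197 - 1*14)/r(J))**2 = (133 + (197 - 1*14)/(-4 + (-13)**2 - 1*(-13)))**2 = (133 + (197 - 14)/(-4 + 169 + 13))**2 = (133 + 183/178)**2 = (23857/178)**2 = 569156449/31684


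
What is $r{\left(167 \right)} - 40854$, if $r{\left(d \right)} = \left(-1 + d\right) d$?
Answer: $-13132$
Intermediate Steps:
$r{\left(d \right)} = d \left(-1 + d\right)$
$r{\left(167 \right)} - 40854 = 167 \left(-1 + 167\right) - 40854 = 167 \cdot 166 - 40854 = 27722 - 40854 = -13132$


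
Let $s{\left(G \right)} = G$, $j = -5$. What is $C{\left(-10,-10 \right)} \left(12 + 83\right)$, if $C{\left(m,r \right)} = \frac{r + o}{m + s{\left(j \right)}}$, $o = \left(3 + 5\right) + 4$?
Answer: $- \frac{38}{3} \approx -12.667$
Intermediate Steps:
$o = 12$ ($o = 8 + 4 = 12$)
$C{\left(m,r \right)} = \frac{12 + r}{-5 + m}$ ($C{\left(m,r \right)} = \frac{r + 12}{m - 5} = \frac{12 + r}{-5 + m}$)
$C{\left(-10,-10 \right)} \left(12 + 83\right) = \frac{12 - 10}{-5 - 10} \left(12 + 83\right) = \frac{1}{-15} \cdot 2 \cdot 95 = \left(- \frac{1}{15}\right) 2 \cdot 95 = \left(- \frac{2}{15}\right) 95 = - \frac{38}{3}$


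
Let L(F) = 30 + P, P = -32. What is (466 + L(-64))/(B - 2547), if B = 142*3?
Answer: -464/2121 ≈ -0.21876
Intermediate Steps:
L(F) = -2 (L(F) = 30 - 32 = -2)
B = 426
(466 + L(-64))/(B - 2547) = (466 - 2)/(426 - 2547) = 464/(-2121) = 464*(-1/2121) = -464/2121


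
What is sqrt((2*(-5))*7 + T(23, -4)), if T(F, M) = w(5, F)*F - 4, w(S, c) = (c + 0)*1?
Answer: sqrt(455) ≈ 21.331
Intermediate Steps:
w(S, c) = c (w(S, c) = c*1 = c)
T(F, M) = -4 + F**2 (T(F, M) = F*F - 4 = F**2 - 4 = -4 + F**2)
sqrt((2*(-5))*7 + T(23, -4)) = sqrt((2*(-5))*7 + (-4 + 23**2)) = sqrt(-10*7 + (-4 + 529)) = sqrt(-70 + 525) = sqrt(455)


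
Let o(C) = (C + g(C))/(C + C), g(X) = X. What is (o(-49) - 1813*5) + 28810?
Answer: 19746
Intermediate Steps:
o(C) = 1 (o(C) = (C + C)/(C + C) = (2*C)/((2*C)) = (2*C)*(1/(2*C)) = 1)
(o(-49) - 1813*5) + 28810 = (1 - 1813*5) + 28810 = (1 - 9065) + 28810 = -9064 + 28810 = 19746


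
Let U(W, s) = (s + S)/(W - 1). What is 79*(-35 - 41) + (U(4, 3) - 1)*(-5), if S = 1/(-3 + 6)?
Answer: -54041/9 ≈ -6004.6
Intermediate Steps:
S = ⅓ (S = 1/3 = ⅓ ≈ 0.33333)
U(W, s) = (⅓ + s)/(-1 + W) (U(W, s) = (s + ⅓)/(W - 1) = (⅓ + s)/(-1 + W))
79*(-35 - 41) + (U(4, 3) - 1)*(-5) = 79*(-35 - 41) + ((⅓ + 3)/(-1 + 4) - 1)*(-5) = 79*(-76) + ((10/3)/3 - 1)*(-5) = -6004 + ((⅓)*(10/3) - 1)*(-5) = -6004 + (10/9 - 1)*(-5) = -6004 + (⅑)*(-5) = -6004 - 5/9 = -54041/9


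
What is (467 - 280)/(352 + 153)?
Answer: 187/505 ≈ 0.37030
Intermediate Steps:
(467 - 280)/(352 + 153) = 187/505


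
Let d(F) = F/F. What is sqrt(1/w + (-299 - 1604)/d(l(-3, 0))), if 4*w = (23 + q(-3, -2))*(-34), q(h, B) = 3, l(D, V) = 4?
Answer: 2*I*sqrt(23236161)/221 ≈ 43.623*I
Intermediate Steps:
d(F) = 1
w = -221 (w = ((23 + 3)*(-34))/4 = (26*(-34))/4 = (1/4)*(-884) = -221)
sqrt(1/w + (-299 - 1604)/d(l(-3, 0))) = sqrt(1/(-221) + (-299 - 1604)/1) = sqrt(-1/221 - 1903*1) = sqrt(-1/221 - 1903) = sqrt(-420564/221) = 2*I*sqrt(23236161)/221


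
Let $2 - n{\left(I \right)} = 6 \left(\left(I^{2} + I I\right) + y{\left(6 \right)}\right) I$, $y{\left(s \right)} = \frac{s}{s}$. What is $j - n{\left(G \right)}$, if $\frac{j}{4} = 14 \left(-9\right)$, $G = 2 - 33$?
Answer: $-358184$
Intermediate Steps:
$y{\left(s \right)} = 1$
$G = -31$
$j = -504$ ($j = 4 \cdot 14 \left(-9\right) = 4 \left(-126\right) = -504$)
$n{\left(I \right)} = 2 - I \left(6 + 12 I^{2}\right)$ ($n{\left(I \right)} = 2 - 6 \left(\left(I^{2} + I I\right) + 1\right) I = 2 - 6 \left(\left(I^{2} + I^{2}\right) + 1\right) I = 2 - 6 \left(2 I^{2} + 1\right) I = 2 - 6 \left(1 + 2 I^{2}\right) I = 2 - \left(6 + 12 I^{2}\right) I = 2 - I \left(6 + 12 I^{2}\right)$)
$j - n{\left(G \right)} = -504 - \left(2 - 12 \left(-31\right)^{3} - -186\right) = -504 - \left(2 - -357492 + 186\right) = -504 - \left(2 + 357492 + 186\right) = -504 - 357680 = -358184$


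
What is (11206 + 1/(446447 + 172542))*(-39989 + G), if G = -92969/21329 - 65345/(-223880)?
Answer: -264931774015859019420765/591151395875656 ≈ -4.4816e+8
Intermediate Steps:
G = -3884031243/955027304 (G = -92969*1/21329 - 65345*(-1/223880) = -92969/21329 + 13069/44776 = -3884031243/955027304 ≈ -4.0669)
(11206 + 1/(446447 + 172542))*(-39989 + G) = (11206 + 1/(446447 + 172542))*(-39989 - 3884031243/955027304) = (11206 + 1/618989)*(-38194470890899/955027304) = (6936390735/618989)*(-38194470890899/955027304) = -264931774015859019420765/591151395875656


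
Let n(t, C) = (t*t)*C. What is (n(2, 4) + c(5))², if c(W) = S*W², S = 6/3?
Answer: 4356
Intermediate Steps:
S = 2 (S = 6*(⅓) = 2)
n(t, C) = C*t² (n(t, C) = t²*C = C*t²)
c(W) = 2*W²
(n(2, 4) + c(5))² = (4*2² + 2*5²)² = (4*4 + 2*25)² = (16 + 50)² = 66² = 4356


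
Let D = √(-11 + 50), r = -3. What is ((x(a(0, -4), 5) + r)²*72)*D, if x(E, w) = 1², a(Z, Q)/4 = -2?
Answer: 288*√39 ≈ 1798.6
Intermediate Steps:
a(Z, Q) = -8 (a(Z, Q) = 4*(-2) = -8)
x(E, w) = 1
D = √39 ≈ 6.2450
((x(a(0, -4), 5) + r)²*72)*D = ((1 - 3)²*72)*√39 = ((-2)²*72)*√39 = (4*72)*√39 = 288*√39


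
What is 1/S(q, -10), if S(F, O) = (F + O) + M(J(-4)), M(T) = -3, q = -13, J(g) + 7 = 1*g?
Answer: -1/26 ≈ -0.038462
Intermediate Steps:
J(g) = -7 + g (J(g) = -7 + 1*g = -7 + g)
S(F, O) = -3 + F + O (S(F, O) = (F + O) - 3 = -3 + F + O)
1/S(q, -10) = 1/(-3 - 13 - 10) = 1/(-26) = -1/26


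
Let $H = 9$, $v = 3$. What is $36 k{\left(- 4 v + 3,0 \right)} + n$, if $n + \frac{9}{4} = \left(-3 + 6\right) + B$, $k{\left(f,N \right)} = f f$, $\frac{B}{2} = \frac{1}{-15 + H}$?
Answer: $\frac{34997}{12} \approx 2916.4$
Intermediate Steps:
$B = - \frac{1}{3}$ ($B = \frac{2}{-15 + 9} = \frac{2}{-6} = 2 \left(- \frac{1}{6}\right) = - \frac{1}{3} \approx -0.33333$)
$k{\left(f,N \right)} = f^{2}$
$n = \frac{5}{12}$ ($n = - \frac{9}{4} + \left(\left(-3 + 6\right) - \frac{1}{3}\right) = - \frac{9}{4} + \left(3 - \frac{1}{3}\right) = - \frac{9}{4} + \frac{8}{3} = \frac{5}{12} \approx 0.41667$)
$36 k{\left(- 4 v + 3,0 \right)} + n = 36 \left(\left(-4\right) 3 + 3\right)^{2} + \frac{5}{12} = 36 \left(-12 + 3\right)^{2} + \frac{5}{12} = 36 \left(-9\right)^{2} + \frac{5}{12} = 36 \cdot 81 + \frac{5}{12} = 2916 + \frac{5}{12} = \frac{34997}{12}$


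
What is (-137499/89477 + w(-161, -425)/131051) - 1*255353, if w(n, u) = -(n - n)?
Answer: -22848357880/89477 ≈ -2.5535e+5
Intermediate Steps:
w(n, u) = 0 (w(n, u) = -1*0 = 0)
(-137499/89477 + w(-161, -425)/131051) - 1*255353 = (-137499/89477 + 0/131051) - 1*255353 = (-137499*1/89477 + 0*(1/131051)) - 255353 = (-137499/89477 + 0) - 255353 = -137499/89477 - 255353 = -22848357880/89477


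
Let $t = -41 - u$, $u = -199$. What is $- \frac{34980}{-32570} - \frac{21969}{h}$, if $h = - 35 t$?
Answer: $\frac{90896973}{18011210} \approx 5.0467$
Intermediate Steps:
$t = 158$ ($t = -41 - -199 = -41 + 199 = 158$)
$h = -5530$ ($h = \left(-35\right) 158 = -5530$)
$- \frac{34980}{-32570} - \frac{21969}{h} = - \frac{34980}{-32570} - \frac{21969}{-5530} = \left(-34980\right) \left(- \frac{1}{32570}\right) - - \frac{21969}{5530} = \frac{3498}{3257} + \frac{21969}{5530} = \frac{90896973}{18011210}$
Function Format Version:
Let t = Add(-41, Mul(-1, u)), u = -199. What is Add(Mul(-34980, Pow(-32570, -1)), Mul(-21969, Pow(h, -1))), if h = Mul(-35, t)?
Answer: Rational(90896973, 18011210) ≈ 5.0467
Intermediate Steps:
t = 158 (t = Add(-41, Mul(-1, -199)) = Add(-41, 199) = 158)
h = -5530 (h = Mul(-35, 158) = -5530)
Add(Mul(-34980, Pow(-32570, -1)), Mul(-21969, Pow(h, -1))) = Add(Mul(-34980, Pow(-32570, -1)), Mul(-21969, Pow(-5530, -1))) = Add(Mul(-34980, Rational(-1, 32570)), Mul(-21969, Rational(-1, 5530))) = Add(Rational(3498, 3257), Rational(21969, 5530)) = Rational(90896973, 18011210)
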